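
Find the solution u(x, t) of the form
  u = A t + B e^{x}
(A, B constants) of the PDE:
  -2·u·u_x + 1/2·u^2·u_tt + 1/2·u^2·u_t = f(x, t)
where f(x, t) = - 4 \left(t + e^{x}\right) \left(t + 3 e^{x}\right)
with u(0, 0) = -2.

Answer: u(x, t) = - 2 t - 2 e^{x}

Derivation:
Substitute the ansatz u = A t + B e^{x} into the left-hand side.
Derivatives of the ansatz:
  u_x = B e^{x}
  u_tt = 0
  u_t = A
Term by term:
  -2·u·u_x = - 2 A B t e^{x} - 2 B^{2} e^{2 x}
  1/2·u^2·u_tt = 0
  1/2·u^2·u_t = \frac{A^{3} t^{2}}{2} + A^{2} B t e^{x} + \frac{A B^{2} e^{2 x}}{2}
So the left-hand side equals
  \frac{A^{3} t^{2}}{2} + A^{2} B t e^{x} + \frac{A B^{2} e^{2 x}}{2} - 2 A B t e^{x} - 2 B^{2} e^{2 x}
This must equal f(x, t) identically; expanded, f = - 4 t^{2} - 16 t e^{x} - 12 e^{2 x}.
Matching coefficients of the independent functions:
  [t^{2}]:  \frac{A^{3}}{2} = -4
  [t e^{x}]:  A^{2} B - 2 A B = -16
  [e^{2 x}]:  \frac{A B^{2}}{2} - 2 B^{2} = -12
Solving: A = -2, B = -2.
Check against the point condition:
  u(0, 0) = -2  ⟹  B = -2  ✓
Hence u(x, t) = - 2 t - 2 e^{x}.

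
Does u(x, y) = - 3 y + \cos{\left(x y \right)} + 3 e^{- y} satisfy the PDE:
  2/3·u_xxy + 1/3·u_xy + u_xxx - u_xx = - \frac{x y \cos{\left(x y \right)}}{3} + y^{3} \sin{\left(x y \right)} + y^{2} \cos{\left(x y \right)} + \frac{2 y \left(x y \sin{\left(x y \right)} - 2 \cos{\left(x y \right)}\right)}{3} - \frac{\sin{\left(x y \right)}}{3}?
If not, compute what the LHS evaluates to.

Evaluate each term of the left-hand side for u = - 3 y + \cos{\left(x y \right)} + 3 e^{- y}.
Derivatives:
  u_xxy = x y^{2} \sin{\left(x y \right)} - 2 y \cos{\left(x y \right)}
  u_xy = - x y \cos{\left(x y \right)} - \sin{\left(x y \right)}
  u_xxx = y^{3} \sin{\left(x y \right)}
  u_xx = - y^{2} \cos{\left(x y \right)}
Terms:
  2/3·u_xxy = \frac{2 y \left(x y \sin{\left(x y \right)} - 2 \cos{\left(x y \right)}\right)}{3}
  1/3·u_xy = - \frac{x y \cos{\left(x y \right)}}{3} - \frac{\sin{\left(x y \right)}}{3}
  u_xxx = y^{3} \sin{\left(x y \right)}
  -u_xx = y^{2} \cos{\left(x y \right)}
Sum: LHS = - \frac{x y \cos{\left(x y \right)}}{3} + y^{3} \sin{\left(x y \right)} + y^{2} \cos{\left(x y \right)} + \frac{2 y \left(x y \sin{\left(x y \right)} - 2 \cos{\left(x y \right)}\right)}{3} - \frac{\sin{\left(x y \right)}}{3}
This is exactly the given right-hand side, so u is a solution.

Answer: Yes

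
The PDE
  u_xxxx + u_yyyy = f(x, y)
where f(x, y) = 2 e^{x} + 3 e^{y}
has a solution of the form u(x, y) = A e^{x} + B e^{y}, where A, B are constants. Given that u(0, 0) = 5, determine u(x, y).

Substitute the ansatz u = A e^{x} + B e^{y} into the left-hand side.
Derivatives of the ansatz:
  u_xxxx = A e^{x}
  u_yyyy = B e^{y}
Term by term:
  u_xxxx = A e^{x}
  u_yyyy = B e^{y}
So the left-hand side equals
  A e^{x} + B e^{y}
This must equal f(x, y) = 2 e^{x} + 3 e^{y} identically.
Matching coefficients of the independent functions:
  [e^{x}]:  A = 2
  [e^{y}]:  B = 3
Solving: A = 2, B = 3.
Check against the point condition:
  u(0, 0) = 5  ⟹  A + B = 5  ✓
Hence u(x, y) = 2 e^{x} + 3 e^{y}.

Answer: u(x, y) = 2 e^{x} + 3 e^{y}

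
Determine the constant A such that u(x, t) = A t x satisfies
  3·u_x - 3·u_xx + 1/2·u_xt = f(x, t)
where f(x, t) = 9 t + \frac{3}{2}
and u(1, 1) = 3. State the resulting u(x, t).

Answer: u(x, t) = 3 t x

Derivation:
Substitute the ansatz u = A t x into the left-hand side.
Derivatives of the ansatz:
  u_x = A t
  u_xx = 0
  u_xt = A
Term by term:
  3·u_x = 3 A t
  -3·u_xx = 0
  1/2·u_xt = \frac{A}{2}
So the left-hand side equals
  3 A t + \frac{A}{2}
This must equal f(x, t) = 9 t + \frac{3}{2} identically.
Matching coefficients of the independent functions:
  [constant term]:  \frac{A}{2} = \frac{3}{2}
  [t]:  3 A = 9
Solving: A = 3.
Check against the point condition:
  u(1, 1) = 3  ⟹  A = 3  ✓
Hence u(x, t) = 3 t x.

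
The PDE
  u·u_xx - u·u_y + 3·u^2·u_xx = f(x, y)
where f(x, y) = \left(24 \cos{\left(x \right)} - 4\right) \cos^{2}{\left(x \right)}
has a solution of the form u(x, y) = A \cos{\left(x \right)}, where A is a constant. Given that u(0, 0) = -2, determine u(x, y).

Substitute the ansatz u = A \cos{\left(x \right)} into the left-hand side.
Derivatives of the ansatz:
  u_xx = - A \cos{\left(x \right)}
  u_y = 0
Term by term:
  u·u_xx = - A^{2} \cos^{2}{\left(x \right)}
  -u·u_y = 0
  3·u^2·u_xx = - 3 A^{3} \cos^{3}{\left(x \right)}
So the left-hand side equals
  - 3 A^{3} \cos^{3}{\left(x \right)} - A^{2} \cos^{2}{\left(x \right)}
This must equal f(x, y) identically; expanded, f = 24 \cos^{3}{\left(x \right)} - 4 \cos^{2}{\left(x \right)}.
Matching coefficients of the independent functions:
  [\cos^{2}{\left(x \right)}]:  - A^{2} = -4
  [\cos^{3}{\left(x \right)}]:  - 3 A^{3} = 24
Solving: A = -2.
Check against the point condition:
  u(0, 0) = -2  ⟹  A = -2  ✓
Hence u(x, y) = - 2 \cos{\left(x \right)}.

Answer: u(x, y) = - 2 \cos{\left(x \right)}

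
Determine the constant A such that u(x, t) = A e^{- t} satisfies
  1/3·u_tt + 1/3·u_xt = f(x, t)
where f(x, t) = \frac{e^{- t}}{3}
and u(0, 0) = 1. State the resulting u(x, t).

Answer: u(x, t) = e^{- t}

Derivation:
Substitute the ansatz u = A e^{- t} into the left-hand side.
Derivatives of the ansatz:
  u_tt = A e^{- t}
  u_xt = 0
Term by term:
  1/3·u_tt = \frac{A e^{- t}}{3}
  1/3·u_xt = 0
So the left-hand side equals
  \frac{A e^{- t}}{3}
This must equal f(x, t) = \frac{e^{- t}}{3} identically.
Matching coefficients of the independent functions:
  [e^{- t}]:  \frac{A}{3} = \frac{1}{3}
Solving: A = 1.
Check against the point condition:
  u(0, 0) = 1  ⟹  A = 1  ✓
Hence u(x, t) = e^{- t}.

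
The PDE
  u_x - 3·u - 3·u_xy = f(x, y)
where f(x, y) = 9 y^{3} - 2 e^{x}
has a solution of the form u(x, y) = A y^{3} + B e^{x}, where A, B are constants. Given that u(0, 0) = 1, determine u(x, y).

Substitute the ansatz u = A y^{3} + B e^{x} into the left-hand side.
Derivatives of the ansatz:
  u_x = B e^{x}
  u_xy = 0
Term by term:
  u_x = B e^{x}
  -3·u = - 3 A y^{3} - 3 B e^{x}
  -3·u_xy = 0
So the left-hand side equals
  - 3 A y^{3} - 2 B e^{x}
This must equal f(x, y) = 9 y^{3} - 2 e^{x} identically.
Matching coefficients of the independent functions:
  [y^{3}]:  - 3 A = 9
  [e^{x}]:  - 2 B = -2
Solving: A = -3, B = 1.
Check against the point condition:
  u(0, 0) = 1  ⟹  B = 1  ✓
Hence u(x, y) = - 3 y^{3} + e^{x}.

Answer: u(x, y) = - 3 y^{3} + e^{x}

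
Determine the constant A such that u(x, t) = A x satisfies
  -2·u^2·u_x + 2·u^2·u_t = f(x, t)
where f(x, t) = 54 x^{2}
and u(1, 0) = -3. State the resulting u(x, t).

Substitute the ansatz u = A x into the left-hand side.
Derivatives of the ansatz:
  u_x = A
  u_t = 0
Term by term:
  -2·u^2·u_x = - 2 A^{3} x^{2}
  2·u^2·u_t = 0
So the left-hand side equals
  - 2 A^{3} x^{2}
This must equal f(x, t) = 54 x^{2} identically.
Matching coefficients of the independent functions:
  [x^{2}]:  - 2 A^{3} = 54
Solving: A = -3.
Check against the point condition:
  u(1, 0) = -3  ⟹  A = -3  ✓
Hence u(x, t) = - 3 x.

Answer: u(x, t) = - 3 x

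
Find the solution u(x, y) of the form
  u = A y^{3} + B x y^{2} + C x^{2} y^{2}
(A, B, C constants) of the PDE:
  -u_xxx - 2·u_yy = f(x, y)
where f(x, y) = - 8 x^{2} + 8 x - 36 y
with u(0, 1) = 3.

Substitute the ansatz u = A y^{3} + B x y^{2} + C x^{2} y^{2} into the left-hand side.
Derivatives of the ansatz:
  u_xxx = 0
  u_yy = 6 A y + 2 B x + 2 C x^{2}
Term by term:
  -u_xxx = 0
  -2·u_yy = - 12 A y - 4 B x - 4 C x^{2}
So the left-hand side equals
  - 12 A y - 4 B x - 4 C x^{2}
This must equal f(x, y) = - 8 x^{2} + 8 x - 36 y identically.
Matching coefficients of the independent functions:
  [x]:  - 4 B = 8
  [x^{2}]:  - 4 C = -8
  [y]:  - 12 A = -36
Solving: A = 3, B = -2, C = 2.
Check against the point condition:
  u(0, 1) = 3  ⟹  A = 3  ✓
Hence u(x, y) = 2 x^{2} y^{2} - 2 x y^{2} + 3 y^{3}.

Answer: u(x, y) = 2 x^{2} y^{2} - 2 x y^{2} + 3 y^{3}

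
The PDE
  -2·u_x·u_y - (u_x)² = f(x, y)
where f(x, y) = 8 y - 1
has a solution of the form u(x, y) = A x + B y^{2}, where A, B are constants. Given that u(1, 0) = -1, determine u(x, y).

Substitute the ansatz u = A x + B y^{2} into the left-hand side.
Derivatives of the ansatz:
  u_x = A
  u_y = 2 B y
Term by term:
  -2·u_x·u_y = - 4 A B y
  -(u_x)² = - A^{2}
So the left-hand side equals
  - A^{2} - 4 A B y
This must equal f(x, y) = 8 y - 1 identically.
Matching coefficients of the independent functions:
  [constant term]:  - A^{2} = -1
  [y]:  - 4 A B = 8
These equations allow (A, B) = (-1, 2) or (1, -2).
Impose the point condition(s):
  u(1, 0) = -1  ⟹  A = -1
Only A = -1, B = 2 satisfies everything.
Hence u(x, y) = - x + 2 y^{2}.

Answer: u(x, y) = - x + 2 y^{2}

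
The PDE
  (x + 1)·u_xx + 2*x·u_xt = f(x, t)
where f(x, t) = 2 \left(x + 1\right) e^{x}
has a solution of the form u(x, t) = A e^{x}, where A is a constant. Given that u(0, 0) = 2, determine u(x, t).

Substitute the ansatz u = A e^{x} into the left-hand side.
Derivatives of the ansatz:
  u_xx = A e^{x}
  u_xt = 0
Term by term:
  (x + 1)·u_xx = A x e^{x} + A e^{x}
  2*x·u_xt = 0
So the left-hand side equals
  A x e^{x} + A e^{x}
This must equal f(x, t) identically; expanded, f = 2 x e^{x} + 2 e^{x}.
Matching coefficients of the independent functions:
  [x e^{x}, e^{x}]:  A = 2
Solving: A = 2.
Check against the point condition:
  u(0, 0) = 2  ⟹  A = 2  ✓
Hence u(x, t) = 2 e^{x}.

Answer: u(x, t) = 2 e^{x}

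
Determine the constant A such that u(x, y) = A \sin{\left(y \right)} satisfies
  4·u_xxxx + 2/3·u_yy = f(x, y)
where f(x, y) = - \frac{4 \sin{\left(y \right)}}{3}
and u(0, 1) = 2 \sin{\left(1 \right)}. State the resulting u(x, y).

Answer: u(x, y) = 2 \sin{\left(y \right)}

Derivation:
Substitute the ansatz u = A \sin{\left(y \right)} into the left-hand side.
Derivatives of the ansatz:
  u_xxxx = 0
  u_yy = - A \sin{\left(y \right)}
Term by term:
  4·u_xxxx = 0
  2/3·u_yy = - \frac{2 A \sin{\left(y \right)}}{3}
So the left-hand side equals
  - \frac{2 A \sin{\left(y \right)}}{3}
This must equal f(x, y) = - \frac{4 \sin{\left(y \right)}}{3} identically.
Matching coefficients of the independent functions:
  [\sin{\left(y \right)}]:  - \frac{2 A}{3} = - \frac{4}{3}
Solving: A = 2.
Check against the point condition:
  u(0, 1) = 2 \sin{\left(1 \right)}  ⟹  A \sin{\left(1 \right)} = 2 \sin{\left(1 \right)}  ✓
Hence u(x, y) = 2 \sin{\left(y \right)}.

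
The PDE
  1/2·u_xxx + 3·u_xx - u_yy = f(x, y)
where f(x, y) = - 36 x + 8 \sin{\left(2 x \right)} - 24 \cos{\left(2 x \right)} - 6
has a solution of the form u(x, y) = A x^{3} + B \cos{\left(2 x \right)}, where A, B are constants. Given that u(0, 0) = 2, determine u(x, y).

Answer: u(x, y) = - 2 x^{3} + 2 \cos{\left(2 x \right)}

Derivation:
Substitute the ansatz u = A x^{3} + B \cos{\left(2 x \right)} into the left-hand side.
Derivatives of the ansatz:
  u_xxx = 6 A + 8 B \sin{\left(2 x \right)}
  u_xx = 6 A x - 4 B \cos{\left(2 x \right)}
  u_yy = 0
Term by term:
  1/2·u_xxx = 3 A + 4 B \sin{\left(2 x \right)}
  3·u_xx = 18 A x - 12 B \cos{\left(2 x \right)}
  -u_yy = 0
So the left-hand side equals
  18 A x + 3 A + 4 B \sin{\left(2 x \right)} - 12 B \cos{\left(2 x \right)}
This must equal f(x, y) = - 36 x + 8 \sin{\left(2 x \right)} - 24 \cos{\left(2 x \right)} - 6 identically.
Matching coefficients of the independent functions:
  [constant term]:  3 A = -6
  [x]:  18 A = -36
  [\sin{\left(2 x \right)}]:  4 B = 8
  [\cos{\left(2 x \right)}]:  - 12 B = -24
Solving: A = -2, B = 2.
Check against the point condition:
  u(0, 0) = 2  ⟹  B = 2  ✓
Hence u(x, y) = - 2 x^{3} + 2 \cos{\left(2 x \right)}.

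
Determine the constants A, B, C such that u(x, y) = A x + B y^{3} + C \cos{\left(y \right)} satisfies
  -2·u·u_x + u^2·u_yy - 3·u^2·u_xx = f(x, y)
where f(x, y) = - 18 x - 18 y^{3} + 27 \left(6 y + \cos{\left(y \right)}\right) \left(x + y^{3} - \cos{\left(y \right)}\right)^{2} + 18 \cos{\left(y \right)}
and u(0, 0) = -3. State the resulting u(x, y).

Answer: u(x, y) = 3 x + 3 y^{3} - 3 \cos{\left(y \right)}

Derivation:
Substitute the ansatz u = A x + B y^{3} + C \cos{\left(y \right)} into the left-hand side.
Derivatives of the ansatz:
  u_x = A
  u_yy = 6 B y - C \cos{\left(y \right)}
  u_xx = 0
Term by term:
  -2·u·u_x = - 2 A^{2} x - 2 A B y^{3} - 2 A C \cos{\left(y \right)}
  u^2·u_yy = 6 A^{2} B x^{2} y - A^{2} C x^{2} \cos{\left(y \right)} + 12 A B^{2} x y^{4} - 2 A B C x y^{3} \cos{\left(y \right)} + 12 A B C x y \cos{\left(y \right)} - 2 A C^{2} x \cos^{2}{\left(y \right)} + 6 B^{3} y^{7} - B^{2} C y^{6} \cos{\left(y \right)} + 12 B^{2} C y^{4} \cos{\left(y \right)} - 2 B C^{2} y^{3} \cos^{2}{\left(y \right)} + 6 B C^{2} y \cos^{2}{\left(y \right)} - C^{3} \cos^{3}{\left(y \right)}
  -3·u^2·u_xx = 0
So the left-hand side equals
  6 A^{2} B x^{2} y - A^{2} C x^{2} \cos{\left(y \right)} - 2 A^{2} x + 12 A B^{2} x y^{4} - 2 A B C x y^{3} \cos{\left(y \right)} + 12 A B C x y \cos{\left(y \right)} - 2 A B y^{3} - 2 A C^{2} x \cos^{2}{\left(y \right)} - 2 A C \cos{\left(y \right)} + 6 B^{3} y^{7} - B^{2} C y^{6} \cos{\left(y \right)} + 12 B^{2} C y^{4} \cos{\left(y \right)} - 2 B C^{2} y^{3} \cos^{2}{\left(y \right)} + 6 B C^{2} y \cos^{2}{\left(y \right)} - C^{3} \cos^{3}{\left(y \right)}
This must equal f(x, y) identically; expanded, f = 162 x^{2} y + 27 x^{2} \cos{\left(y \right)} + 324 x y^{4} + 54 x y^{3} \cos{\left(y \right)} - 324 x y \cos{\left(y \right)} - 54 x \cos^{2}{\left(y \right)} - 18 x + 162 y^{7} + 27 y^{6} \cos{\left(y \right)} - 324 y^{4} \cos{\left(y \right)} - 54 y^{3} \cos^{2}{\left(y \right)} - 18 y^{3} + 162 y \cos^{2}{\left(y \right)} + 27 \cos^{3}{\left(y \right)} + 18 \cos{\left(y \right)}.
Matching coefficients of the independent functions:
(each divided by its leading coefficient; functions giving the same equation are listed together)
  [x]:  A^{2} - 9 = 0
  [y^{3}]:  A B - 9 = 0
  [y^{7}]:  B^{3} - 27 = 0
  [x y^{4}]:  A B^{2} - 27 = 0
  [x \cos^{2}{\left(y \right)}]:  A C^{2} - 27 = 0
  [x^{2} y]:  A^{2} B - 27 = 0
  [x^{2} \cos{\left(y \right)}]:  A^{2} C + 27 = 0
  [y \cos^{2}{\left(y \right)}, y^{3} \cos^{2}{\left(y \right)}]:  B C^{2} - 27 = 0
  [y^{4} \cos{\left(y \right)}, y^{6} \cos{\left(y \right)}]:  B^{2} C + 27 = 0
  [x y \cos{\left(y \right)}, x y^{3} \cos{\left(y \right)}]:  A B C + 27 = 0
  [\cos{\left(y \right)}]:  A C + 9 = 0
  [\cos^{3}{\left(y \right)}]:  C^{3} + 27 = 0
Solving: A = 3, B = 3, C = -3.
Check against the point condition:
  u(0, 0) = -3  ⟹  C = -3  ✓
Hence u(x, y) = 3 x + 3 y^{3} - 3 \cos{\left(y \right)}.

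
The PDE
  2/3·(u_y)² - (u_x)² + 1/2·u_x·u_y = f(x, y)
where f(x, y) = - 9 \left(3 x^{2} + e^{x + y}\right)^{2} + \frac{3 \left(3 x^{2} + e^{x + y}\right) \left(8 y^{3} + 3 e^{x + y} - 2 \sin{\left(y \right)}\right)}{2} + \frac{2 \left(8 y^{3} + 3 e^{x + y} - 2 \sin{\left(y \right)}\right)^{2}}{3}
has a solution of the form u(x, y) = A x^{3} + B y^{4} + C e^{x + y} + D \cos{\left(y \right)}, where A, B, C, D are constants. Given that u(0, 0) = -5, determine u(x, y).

Substitute the ansatz u = A x^{3} + B y^{4} + C e^{x + y} + D \cos{\left(y \right)} into the left-hand side.
Derivatives of the ansatz:
  u_y = 4 B y^{3} + C e^{x} e^{y} - D \sin{\left(y \right)}
  u_x = 3 A x^{2} + C e^{x} e^{y}
Term by term:
  2/3·(u_y)² = \frac{32 B^{2} y^{6}}{3} + \frac{16 B C y^{3} e^{x} e^{y}}{3} - \frac{16 B D y^{3} \sin{\left(y \right)}}{3} + \frac{2 C^{2} e^{2 x} e^{2 y}}{3} - \frac{4 C D e^{x} e^{y} \sin{\left(y \right)}}{3} + \frac{2 D^{2} \sin^{2}{\left(y \right)}}{3}
  -(u_x)² = - 9 A^{2} x^{4} - 6 A C x^{2} e^{x} e^{y} - C^{2} e^{2 x} e^{2 y}
  1/2·u_x·u_y = 6 A B x^{2} y^{3} + \frac{3 A C x^{2} e^{x} e^{y}}{2} - \frac{3 A D x^{2} \sin{\left(y \right)}}{2} + 2 B C y^{3} e^{x} e^{y} + \frac{C^{2} e^{2 x} e^{2 y}}{2} - \frac{C D e^{x} e^{y} \sin{\left(y \right)}}{2}
So the left-hand side equals
  - 9 A^{2} x^{4} + 6 A B x^{2} y^{3} - \frac{9 A C x^{2} e^{x} e^{y}}{2} - \frac{3 A D x^{2} \sin{\left(y \right)}}{2} + \frac{32 B^{2} y^{6}}{3} + \frac{22 B C y^{3} e^{x} e^{y}}{3} - \frac{16 B D y^{3} \sin{\left(y \right)}}{3} + \frac{C^{2} e^{2 x} e^{2 y}}{6} - \frac{11 C D e^{x} e^{y} \sin{\left(y \right)}}{6} + \frac{2 D^{2} \sin^{2}{\left(y \right)}}{3}
This must equal f(x, y) identically; expanded, f = - 81 x^{4} + 36 x^{2} y^{3} - \frac{81 x^{2} e^{x} e^{y}}{2} - 9 x^{2} \sin{\left(y \right)} + \frac{128 y^{6}}{3} + 44 y^{3} e^{x} e^{y} - \frac{64 y^{3} \sin{\left(y \right)}}{3} + \frac{3 e^{2 x} e^{2 y}}{2} - 11 e^{x} e^{y} \sin{\left(y \right)} + \frac{8 \sin^{2}{\left(y \right)}}{3}.
Matching coefficients of the independent functions:
  [x^{4}]:  - 9 A^{2} = -81
  [y^{6}]:  \frac{32 B^{2}}{3} = \frac{128}{3}
  [x^{2} y^{3}]:  6 A B = 36
  [x^{2} \sin{\left(y \right)}]:  - \frac{3 A D}{2} = -9
  [y^{3} \sin{\left(y \right)}]:  - \frac{16 B D}{3} = - \frac{64}{3}
  [e^{2 x} e^{2 y}]:  \frac{C^{2}}{6} = \frac{3}{2}
  [x^{2} e^{x} e^{y}]:  - \frac{9 A C}{2} = - \frac{81}{2}
  [y^{3} e^{x} e^{y}]:  \frac{22 B C}{3} = 44
  [e^{x} e^{y} \sin{\left(y \right)}]:  - \frac{11 C D}{6} = -11
  [\sin^{2}{\left(y \right)}]:  \frac{2 D^{2}}{3} = \frac{8}{3}
These equations allow (A, B, C, D) = (-3, -2, -3, -2) or (3, 2, 3, 2).
Impose the point condition(s):
  u(0, 0) = -5  ⟹  C + D = -5
Only A = -3, B = -2, C = -3, D = -2 satisfies everything.
Hence u(x, y) = - 3 x^{3} - 2 y^{4} - 3 e^{x + y} - 2 \cos{\left(y \right)}.

Answer: u(x, y) = - 3 x^{3} - 2 y^{4} - 3 e^{x + y} - 2 \cos{\left(y \right)}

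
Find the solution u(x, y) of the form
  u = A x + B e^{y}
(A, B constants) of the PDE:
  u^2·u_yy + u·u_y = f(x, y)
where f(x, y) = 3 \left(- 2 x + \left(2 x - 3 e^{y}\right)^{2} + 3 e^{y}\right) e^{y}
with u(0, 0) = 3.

Answer: u(x, y) = - 2 x + 3 e^{y}

Derivation:
Substitute the ansatz u = A x + B e^{y} into the left-hand side.
Derivatives of the ansatz:
  u_yy = B e^{y}
  u_y = B e^{y}
Term by term:
  u^2·u_yy = A^{2} B x^{2} e^{y} + 2 A B^{2} x e^{2 y} + B^{3} e^{3 y}
  u·u_y = A B x e^{y} + B^{2} e^{2 y}
So the left-hand side equals
  A^{2} B x^{2} e^{y} + 2 A B^{2} x e^{2 y} + A B x e^{y} + B^{3} e^{3 y} + B^{2} e^{2 y}
This must equal f(x, y) identically; expanded, f = 12 x^{2} e^{y} - 36 x e^{2 y} - 6 x e^{y} + 27 e^{3 y} + 9 e^{2 y}.
Matching coefficients of the independent functions:
  [x e^{y}]:  A B = -6
  [x e^{2 y}]:  2 A B^{2} = -36
  [x^{2} e^{y}]:  A^{2} B = 12
  [e^{2 y}]:  B^{2} = 9
  [e^{3 y}]:  B^{3} = 27
Solving: A = -2, B = 3.
Check against the point condition:
  u(0, 0) = 3  ⟹  B = 3  ✓
Hence u(x, y) = - 2 x + 3 e^{y}.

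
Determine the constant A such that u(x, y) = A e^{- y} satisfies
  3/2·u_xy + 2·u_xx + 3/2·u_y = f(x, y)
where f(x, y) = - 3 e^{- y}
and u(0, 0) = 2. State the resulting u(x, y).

Substitute the ansatz u = A e^{- y} into the left-hand side.
Derivatives of the ansatz:
  u_xy = 0
  u_xx = 0
  u_y = - A e^{- y}
Term by term:
  3/2·u_xy = 0
  2·u_xx = 0
  3/2·u_y = - \frac{3 A e^{- y}}{2}
So the left-hand side equals
  - \frac{3 A e^{- y}}{2}
This must equal f(x, y) = - 3 e^{- y} identically.
Matching coefficients of the independent functions:
  [e^{- y}]:  - \frac{3 A}{2} = -3
Solving: A = 2.
Check against the point condition:
  u(0, 0) = 2  ⟹  A = 2  ✓
Hence u(x, y) = 2 e^{- y}.

Answer: u(x, y) = 2 e^{- y}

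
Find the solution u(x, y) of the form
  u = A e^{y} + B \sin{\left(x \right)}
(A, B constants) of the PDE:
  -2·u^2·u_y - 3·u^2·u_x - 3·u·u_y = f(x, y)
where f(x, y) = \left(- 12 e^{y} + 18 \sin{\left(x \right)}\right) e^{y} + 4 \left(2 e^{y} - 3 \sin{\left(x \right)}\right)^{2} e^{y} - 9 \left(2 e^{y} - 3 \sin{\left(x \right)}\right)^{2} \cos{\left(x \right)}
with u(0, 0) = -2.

Substitute the ansatz u = A e^{y} + B \sin{\left(x \right)} into the left-hand side.
Derivatives of the ansatz:
  u_y = A e^{y}
  u_x = B \cos{\left(x \right)}
Term by term:
  -2·u^2·u_y = - 2 A^{3} e^{3 y} - 4 A^{2} B e^{2 y} \sin{\left(x \right)} - 2 A B^{2} e^{y} \sin^{2}{\left(x \right)}
  -3·u^2·u_x = - 3 A^{2} B e^{2 y} \cos{\left(x \right)} - 6 A B^{2} e^{y} \sin{\left(x \right)} \cos{\left(x \right)} - 3 B^{3} \sin^{2}{\left(x \right)} \cos{\left(x \right)}
  -3·u·u_y = - 3 A^{2} e^{2 y} - 3 A B e^{y} \sin{\left(x \right)}
So the left-hand side equals
  - 2 A^{3} e^{3 y} - 4 A^{2} B e^{2 y} \sin{\left(x \right)} - 3 A^{2} B e^{2 y} \cos{\left(x \right)} - 3 A^{2} e^{2 y} - 2 A B^{2} e^{y} \sin^{2}{\left(x \right)} - 6 A B^{2} e^{y} \sin{\left(x \right)} \cos{\left(x \right)} - 3 A B e^{y} \sin{\left(x \right)} - 3 B^{3} \sin^{2}{\left(x \right)} \cos{\left(x \right)}
This must equal f(x, y) identically; expanded, f = 16 e^{3 y} - 48 e^{2 y} \sin{\left(x \right)} - 36 e^{2 y} \cos{\left(x \right)} - 12 e^{2 y} + 36 e^{y} \sin^{2}{\left(x \right)} + 108 e^{y} \sin{\left(x \right)} \cos{\left(x \right)} + 18 e^{y} \sin{\left(x \right)} - 81 \sin^{2}{\left(x \right)} \cos{\left(x \right)}.
Matching coefficients of the independent functions:
  [e^{y} \sin{\left(x \right)}]:  - 3 A B = 18
  [e^{y} \sin^{2}{\left(x \right)}]:  - 2 A B^{2} = 36
  [e^{2 y} \sin{\left(x \right)}]:  - 4 A^{2} B = -48
  [e^{2 y} \cos{\left(x \right)}]:  - 3 A^{2} B = -36
  [\sin^{2}{\left(x \right)} \cos{\left(x \right)}]:  - 3 B^{3} = -81
  [e^{y} \sin{\left(x \right)} \cos{\left(x \right)}]:  - 6 A B^{2} = 108
  [e^{2 y}]:  - 3 A^{2} = -12
  [e^{3 y}]:  - 2 A^{3} = 16
Solving: A = -2, B = 3.
Check against the point condition:
  u(0, 0) = -2  ⟹  A = -2  ✓
Hence u(x, y) = - 2 e^{y} + 3 \sin{\left(x \right)}.

Answer: u(x, y) = - 2 e^{y} + 3 \sin{\left(x \right)}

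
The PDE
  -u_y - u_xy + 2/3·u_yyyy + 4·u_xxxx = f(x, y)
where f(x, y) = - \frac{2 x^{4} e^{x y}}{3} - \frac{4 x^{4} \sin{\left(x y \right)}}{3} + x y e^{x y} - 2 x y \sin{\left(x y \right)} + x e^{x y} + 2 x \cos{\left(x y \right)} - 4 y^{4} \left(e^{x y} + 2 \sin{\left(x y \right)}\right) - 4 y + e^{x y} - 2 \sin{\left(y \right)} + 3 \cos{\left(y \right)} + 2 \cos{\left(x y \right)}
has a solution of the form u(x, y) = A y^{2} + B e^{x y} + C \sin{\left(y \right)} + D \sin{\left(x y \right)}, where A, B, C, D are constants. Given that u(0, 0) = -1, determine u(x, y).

Substitute the ansatz u = A y^{2} + B e^{x y} + C \sin{\left(y \right)} + D \sin{\left(x y \right)} into the left-hand side.
Derivatives of the ansatz:
  u_y = 2 A y + B x e^{x y} + C \cos{\left(y \right)} + D x \cos{\left(x y \right)}
  u_xy = B x y e^{x y} + B e^{x y} - D x y \sin{\left(x y \right)} + D \cos{\left(x y \right)}
  u_yyyy = B x^{4} e^{x y} + C \sin{\left(y \right)} + D x^{4} \sin{\left(x y \right)}
  u_xxxx = B y^{4} e^{x y} + D y^{4} \sin{\left(x y \right)}
Term by term:
  -u_y = - 2 A y - B x e^{x y} - C \cos{\left(y \right)} - D x \cos{\left(x y \right)}
  -u_xy = - B x y e^{x y} - B e^{x y} + D x y \sin{\left(x y \right)} - D \cos{\left(x y \right)}
  2/3·u_yyyy = \frac{2 B x^{4} e^{x y}}{3} + \frac{2 C \sin{\left(y \right)}}{3} + \frac{2 D x^{4} \sin{\left(x y \right)}}{3}
  4·u_xxxx = 4 B y^{4} e^{x y} + 4 D y^{4} \sin{\left(x y \right)}
So the left-hand side equals
  - 2 A y + \frac{2 B x^{4} e^{x y}}{3} - B x y e^{x y} - B x e^{x y} + 4 B y^{4} e^{x y} - B e^{x y} + \frac{2 C \sin{\left(y \right)}}{3} - C \cos{\left(y \right)} + \frac{2 D x^{4} \sin{\left(x y \right)}}{3} + D x y \sin{\left(x y \right)} - D x \cos{\left(x y \right)} + 4 D y^{4} \sin{\left(x y \right)} - D \cos{\left(x y \right)}
This must equal f(x, y) identically; expanded, f = - \frac{2 x^{4} e^{x y}}{3} - \frac{4 x^{4} \sin{\left(x y \right)}}{3} + x y e^{x y} - 2 x y \sin{\left(x y \right)} + x e^{x y} + 2 x \cos{\left(x y \right)} - 4 y^{4} e^{x y} - 8 y^{4} \sin{\left(x y \right)} - 4 y + e^{x y} - 2 \sin{\left(y \right)} + 3 \cos{\left(y \right)} + 2 \cos{\left(x y \right)}.
Matching coefficients of the independent functions:
  [y]:  - 2 A = -4
  [x e^{x y}, x y e^{x y}, e^{x y}]:  - B = 1
  [x \cos{\left(x y \right)}, \cos{\left(x y \right)}]:  - D = 2
  [x^{4} e^{x y}]:  \frac{2 B}{3} = - \frac{2}{3}
  [x^{4} \sin{\left(x y \right)}]:  \frac{2 D}{3} = - \frac{4}{3}
  [y^{4} e^{x y}]:  4 B = -4
  [y^{4} \sin{\left(x y \right)}]:  4 D = -8
  [x y \sin{\left(x y \right)}]:  D = -2
  [\sin{\left(y \right)}]:  \frac{2 C}{3} = -2
  [\cos{\left(y \right)}]:  - C = 3
Solving: A = 2, B = -1, C = -3, D = -2.
Check against the point condition:
  u(0, 0) = -1  ⟹  B = -1  ✓
Hence u(x, y) = 2 y^{2} - e^{x y} - 3 \sin{\left(y \right)} - 2 \sin{\left(x y \right)}.

Answer: u(x, y) = 2 y^{2} - e^{x y} - 3 \sin{\left(y \right)} - 2 \sin{\left(x y \right)}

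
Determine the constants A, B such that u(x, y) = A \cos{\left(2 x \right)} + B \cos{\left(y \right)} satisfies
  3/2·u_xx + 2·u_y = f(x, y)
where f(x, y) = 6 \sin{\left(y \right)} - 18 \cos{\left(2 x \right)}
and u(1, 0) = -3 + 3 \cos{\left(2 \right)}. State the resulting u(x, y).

Substitute the ansatz u = A \cos{\left(2 x \right)} + B \cos{\left(y \right)} into the left-hand side.
Derivatives of the ansatz:
  u_xx = - 4 A \cos{\left(2 x \right)}
  u_y = - B \sin{\left(y \right)}
Term by term:
  3/2·u_xx = - 6 A \cos{\left(2 x \right)}
  2·u_y = - 2 B \sin{\left(y \right)}
So the left-hand side equals
  - 6 A \cos{\left(2 x \right)} - 2 B \sin{\left(y \right)}
This must equal f(x, y) = 6 \sin{\left(y \right)} - 18 \cos{\left(2 x \right)} identically.
Matching coefficients of the independent functions:
  [\sin{\left(y \right)}]:  - 2 B = 6
  [\cos{\left(2 x \right)}]:  - 6 A = -18
Solving: A = 3, B = -3.
Check against the point condition:
  u(1, 0) = -3 + 3 \cos{\left(2 \right)}  ⟹  A \cos{\left(2 \right)} + B = -3 + 3 \cos{\left(2 \right)}  ✓
Hence u(x, y) = 3 \cos{\left(2 x \right)} - 3 \cos{\left(y \right)}.

Answer: u(x, y) = 3 \cos{\left(2 x \right)} - 3 \cos{\left(y \right)}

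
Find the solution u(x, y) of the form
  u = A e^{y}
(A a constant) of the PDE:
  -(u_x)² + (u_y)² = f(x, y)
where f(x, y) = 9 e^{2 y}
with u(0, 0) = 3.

Substitute the ansatz u = A e^{y} into the left-hand side.
Derivatives of the ansatz:
  u_x = 0
  u_y = A e^{y}
Term by term:
  -(u_x)² = 0
  (u_y)² = A^{2} e^{2 y}
So the left-hand side equals
  A^{2} e^{2 y}
This must equal f(x, y) = 9 e^{2 y} identically.
Matching coefficients of the independent functions:
  [e^{2 y}]:  A^{2} = 9
These equations allow (A) = (-3) or (3).
Impose the point condition(s):
  u(0, 0) = 3  ⟹  A = 3
Only A = 3 satisfies everything.
Hence u(x, y) = 3 e^{y}.

Answer: u(x, y) = 3 e^{y}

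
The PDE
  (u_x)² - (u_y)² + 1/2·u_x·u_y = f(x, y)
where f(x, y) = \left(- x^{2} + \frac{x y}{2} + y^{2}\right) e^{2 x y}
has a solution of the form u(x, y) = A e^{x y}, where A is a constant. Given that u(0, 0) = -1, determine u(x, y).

Substitute the ansatz u = A e^{x y} into the left-hand side.
Derivatives of the ansatz:
  u_x = A y e^{x y}
  u_y = A x e^{x y}
Term by term:
  (u_x)² = A^{2} y^{2} e^{2 x y}
  -(u_y)² = - A^{2} x^{2} e^{2 x y}
  1/2·u_x·u_y = \frac{A^{2} x y e^{2 x y}}{2}
So the left-hand side equals
  - A^{2} x^{2} e^{2 x y} + \frac{A^{2} x y e^{2 x y}}{2} + A^{2} y^{2} e^{2 x y}
This must equal f(x, y) identically; expanded, f = - x^{2} e^{2 x y} + \frac{x y e^{2 x y}}{2} + y^{2} e^{2 x y}.
Matching coefficients of the independent functions:
  [x^{2} e^{2 x y}]:  - A^{2} = -1
  [y^{2} e^{2 x y}]:  A^{2} = 1
  [x y e^{2 x y}]:  \frac{A^{2}}{2} = \frac{1}{2}
These equations allow (A) = (-1) or (1).
Impose the point condition(s):
  u(0, 0) = -1  ⟹  A = -1
Only A = -1 satisfies everything.
Hence u(x, y) = - e^{x y}.

Answer: u(x, y) = - e^{x y}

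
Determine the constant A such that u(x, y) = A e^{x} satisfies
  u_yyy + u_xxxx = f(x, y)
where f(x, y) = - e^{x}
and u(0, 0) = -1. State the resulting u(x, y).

Substitute the ansatz u = A e^{x} into the left-hand side.
Derivatives of the ansatz:
  u_yyy = 0
  u_xxxx = A e^{x}
Term by term:
  u_yyy = 0
  u_xxxx = A e^{x}
So the left-hand side equals
  A e^{x}
This must equal f(x, y) = - e^{x} identically.
Matching coefficients of the independent functions:
  [e^{x}]:  A = -1
Solving: A = -1.
Check against the point condition:
  u(0, 0) = -1  ⟹  A = -1  ✓
Hence u(x, y) = - e^{x}.

Answer: u(x, y) = - e^{x}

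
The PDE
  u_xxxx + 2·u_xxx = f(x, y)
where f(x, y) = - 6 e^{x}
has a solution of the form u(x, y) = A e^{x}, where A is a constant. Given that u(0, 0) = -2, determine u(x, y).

Answer: u(x, y) = - 2 e^{x}

Derivation:
Substitute the ansatz u = A e^{x} into the left-hand side.
Derivatives of the ansatz:
  u_xxxx = A e^{x}
  u_xxx = A e^{x}
Term by term:
  u_xxxx = A e^{x}
  2·u_xxx = 2 A e^{x}
So the left-hand side equals
  3 A e^{x}
This must equal f(x, y) = - 6 e^{x} identically.
Matching coefficients of the independent functions:
  [e^{x}]:  3 A = -6
Solving: A = -2.
Check against the point condition:
  u(0, 0) = -2  ⟹  A = -2  ✓
Hence u(x, y) = - 2 e^{x}.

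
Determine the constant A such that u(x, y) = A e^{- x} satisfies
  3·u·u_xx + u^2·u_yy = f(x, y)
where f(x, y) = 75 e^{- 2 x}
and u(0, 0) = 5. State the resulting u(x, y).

Substitute the ansatz u = A e^{- x} into the left-hand side.
Derivatives of the ansatz:
  u_xx = A e^{- x}
  u_yy = 0
Term by term:
  3·u·u_xx = 3 A^{2} e^{- 2 x}
  u^2·u_yy = 0
So the left-hand side equals
  3 A^{2} e^{- 2 x}
This must equal f(x, y) = 75 e^{- 2 x} identically.
Matching coefficients of the independent functions:
  [e^{- 2 x}]:  3 A^{2} = 75
These equations allow (A) = (-5) or (5).
Impose the point condition(s):
  u(0, 0) = 5  ⟹  A = 5
Only A = 5 satisfies everything.
Hence u(x, y) = 5 e^{- x}.

Answer: u(x, y) = 5 e^{- x}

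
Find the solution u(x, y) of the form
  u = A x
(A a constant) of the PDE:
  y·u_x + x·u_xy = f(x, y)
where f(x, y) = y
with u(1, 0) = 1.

Substitute the ansatz u = A x into the left-hand side.
Derivatives of the ansatz:
  u_x = A
  u_xy = 0
Term by term:
  y·u_x = A y
  x·u_xy = 0
So the left-hand side equals
  A y
This must equal f(x, y) = y identically.
Matching coefficients of the independent functions:
  [y]:  A = 1
Solving: A = 1.
Check against the point condition:
  u(1, 0) = 1  ⟹  A = 1  ✓
Hence u(x, y) = x.

Answer: u(x, y) = x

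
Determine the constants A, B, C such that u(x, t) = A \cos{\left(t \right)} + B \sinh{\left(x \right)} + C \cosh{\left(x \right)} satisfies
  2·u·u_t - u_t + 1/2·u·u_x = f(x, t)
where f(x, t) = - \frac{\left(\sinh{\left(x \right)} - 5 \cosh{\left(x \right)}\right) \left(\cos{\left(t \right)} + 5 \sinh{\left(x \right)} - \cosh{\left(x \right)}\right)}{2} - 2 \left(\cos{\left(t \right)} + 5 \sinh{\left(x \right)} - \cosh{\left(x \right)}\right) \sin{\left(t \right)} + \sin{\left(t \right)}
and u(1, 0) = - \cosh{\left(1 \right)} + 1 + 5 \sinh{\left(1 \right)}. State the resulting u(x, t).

Substitute the ansatz u = A \cos{\left(t \right)} + B \sinh{\left(x \right)} + C \cosh{\left(x \right)} into the left-hand side.
Derivatives of the ansatz:
  u_t = - A \sin{\left(t \right)}
  u_x = B \cosh{\left(x \right)} + C \sinh{\left(x \right)}
Term by term:
  2·u·u_t = - 2 A^{2} \sin{\left(t \right)} \cos{\left(t \right)} - 2 A B \sin{\left(t \right)} \sinh{\left(x \right)} - 2 A C \sin{\left(t \right)} \cosh{\left(x \right)}
  -u_t = A \sin{\left(t \right)}
  1/2·u·u_x = \frac{A B \cos{\left(t \right)} \cosh{\left(x \right)}}{2} + \frac{A C \cos{\left(t \right)} \sinh{\left(x \right)}}{2} + \frac{B^{2} \sinh{\left(x \right)} \cosh{\left(x \right)}}{2} + \frac{B C \sinh^{2}{\left(x \right)}}{2} + \frac{B C \cosh^{2}{\left(x \right)}}{2} + \frac{C^{2} \sinh{\left(x \right)} \cosh{\left(x \right)}}{2}
So the left-hand side equals
  - 2 A^{2} \sin{\left(t \right)} \cos{\left(t \right)} - 2 A B \sin{\left(t \right)} \sinh{\left(x \right)} + \frac{A B \cos{\left(t \right)} \cosh{\left(x \right)}}{2} - 2 A C \sin{\left(t \right)} \cosh{\left(x \right)} + \frac{A C \cos{\left(t \right)} \sinh{\left(x \right)}}{2} + A \sin{\left(t \right)} + \frac{B^{2} \sinh{\left(x \right)} \cosh{\left(x \right)}}{2} + \frac{B C \sinh^{2}{\left(x \right)}}{2} + \frac{B C \cosh^{2}{\left(x \right)}}{2} + \frac{C^{2} \sinh{\left(x \right)} \cosh{\left(x \right)}}{2}
This must equal f(x, t) identically; expanded, f = - 2 \sin{\left(t \right)} \cos{\left(t \right)} - 10 \sin{\left(t \right)} \sinh{\left(x \right)} + 2 \sin{\left(t \right)} \cosh{\left(x \right)} + \sin{\left(t \right)} - \frac{\cos{\left(t \right)} \sinh{\left(x \right)}}{2} + \frac{5 \cos{\left(t \right)} \cosh{\left(x \right)}}{2} - \frac{5 \sinh^{2}{\left(x \right)}}{2} + 13 \sinh{\left(x \right)} \cosh{\left(x \right)} - \frac{5 \cosh^{2}{\left(x \right)}}{2}.
Matching coefficients of the independent functions:
  [\sin{\left(t \right)} \cos{\left(t \right)}]:  - 2 A^{2} = -2
  [\sin{\left(t \right)} \sinh{\left(x \right)}]:  - 2 A B = -10
  [\sin{\left(t \right)} \cosh{\left(x \right)}]:  - 2 A C = 2
  [\cos{\left(t \right)} \sinh{\left(x \right)}]:  \frac{A C}{2} = - \frac{1}{2}
  [\cos{\left(t \right)} \cosh{\left(x \right)}]:  \frac{A B}{2} = \frac{5}{2}
  [\sinh{\left(x \right)} \cosh{\left(x \right)}]:  \frac{B^{2}}{2} + \frac{C^{2}}{2} = 13
  [\sin{\left(t \right)}]:  A = 1
  [\sinh^{2}{\left(x \right)}, \cosh^{2}{\left(x \right)}]:  \frac{B C}{2} = - \frac{5}{2}
Solving: A = 1, B = 5, C = -1.
Check against the point condition:
  u(1, 0) = - \cosh{\left(1 \right)} + 1 + 5 \sinh{\left(1 \right)}  ⟹  A + B \sinh{\left(1 \right)} + C \cosh{\left(1 \right)} = - \cosh{\left(1 \right)} + 1 + 5 \sinh{\left(1 \right)}  ✓
Hence u(x, t) = \cos{\left(t \right)} + 5 \sinh{\left(x \right)} - \cosh{\left(x \right)}.

Answer: u(x, t) = \cos{\left(t \right)} + 5 \sinh{\left(x \right)} - \cosh{\left(x \right)}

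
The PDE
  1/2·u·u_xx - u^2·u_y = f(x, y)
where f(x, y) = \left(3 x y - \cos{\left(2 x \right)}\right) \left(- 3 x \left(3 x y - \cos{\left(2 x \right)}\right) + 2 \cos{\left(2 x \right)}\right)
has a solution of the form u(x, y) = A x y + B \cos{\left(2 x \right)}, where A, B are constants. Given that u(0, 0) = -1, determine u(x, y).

Answer: u(x, y) = 3 x y - \cos{\left(2 x \right)}

Derivation:
Substitute the ansatz u = A x y + B \cos{\left(2 x \right)} into the left-hand side.
Derivatives of the ansatz:
  u_xx = - 4 B \cos{\left(2 x \right)}
  u_y = A x
Term by term:
  1/2·u·u_xx = - 2 A B x y \cos{\left(2 x \right)} - 2 B^{2} \cos^{2}{\left(2 x \right)}
  -u^2·u_y = - A^{3} x^{3} y^{2} - 2 A^{2} B x^{2} y \cos{\left(2 x \right)} - A B^{2} x \cos^{2}{\left(2 x \right)}
So the left-hand side equals
  - A^{3} x^{3} y^{2} - 2 A^{2} B x^{2} y \cos{\left(2 x \right)} - A B^{2} x \cos^{2}{\left(2 x \right)} - 2 A B x y \cos{\left(2 x \right)} - 2 B^{2} \cos^{2}{\left(2 x \right)}
This must equal f(x, y) identically; expanded, f = - 27 x^{3} y^{2} + 18 x^{2} y \cos{\left(2 x \right)} + 6 x y \cos{\left(2 x \right)} - 3 x \cos^{2}{\left(2 x \right)} - 2 \cos^{2}{\left(2 x \right)}.
Matching coefficients of the independent functions:
  [x \cos^{2}{\left(2 x \right)}]:  - A B^{2} = -3
  [x^{3} y^{2}]:  - A^{3} = -27
  [x y \cos{\left(2 x \right)}]:  - 2 A B = 6
  [x^{2} y \cos{\left(2 x \right)}]:  - 2 A^{2} B = 18
  [\cos^{2}{\left(2 x \right)}]:  - 2 B^{2} = -2
Solving: A = 3, B = -1.
Check against the point condition:
  u(0, 0) = -1  ⟹  B = -1  ✓
Hence u(x, y) = 3 x y - \cos{\left(2 x \right)}.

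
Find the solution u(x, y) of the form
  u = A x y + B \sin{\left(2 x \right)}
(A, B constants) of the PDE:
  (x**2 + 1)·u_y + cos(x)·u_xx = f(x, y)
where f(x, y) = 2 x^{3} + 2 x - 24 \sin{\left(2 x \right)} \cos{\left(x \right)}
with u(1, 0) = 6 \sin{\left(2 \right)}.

Substitute the ansatz u = A x y + B \sin{\left(2 x \right)} into the left-hand side.
Derivatives of the ansatz:
  u_y = A x
  u_xx = - 4 B \sin{\left(2 x \right)}
Term by term:
  (x**2 + 1)·u_y = A x^{3} + A x
  cos(x)·u_xx = - 4 B \sin{\left(2 x \right)} \cos{\left(x \right)}
So the left-hand side equals
  A x^{3} + A x - 4 B \sin{\left(2 x \right)} \cos{\left(x \right)}
This must equal f(x, y) = 2 x^{3} + 2 x - 24 \sin{\left(2 x \right)} \cos{\left(x \right)} identically.
Matching coefficients of the independent functions:
  [x, x^{3}]:  A = 2
  [\sin{\left(2 x \right)} \cos{\left(x \right)}]:  - 4 B = -24
Solving: A = 2, B = 6.
Check against the point condition:
  u(1, 0) = 6 \sin{\left(2 \right)}  ⟹  B \sin{\left(2 \right)} = 6 \sin{\left(2 \right)}  ✓
Hence u(x, y) = 2 x y + 6 \sin{\left(2 x \right)}.

Answer: u(x, y) = 2 x y + 6 \sin{\left(2 x \right)}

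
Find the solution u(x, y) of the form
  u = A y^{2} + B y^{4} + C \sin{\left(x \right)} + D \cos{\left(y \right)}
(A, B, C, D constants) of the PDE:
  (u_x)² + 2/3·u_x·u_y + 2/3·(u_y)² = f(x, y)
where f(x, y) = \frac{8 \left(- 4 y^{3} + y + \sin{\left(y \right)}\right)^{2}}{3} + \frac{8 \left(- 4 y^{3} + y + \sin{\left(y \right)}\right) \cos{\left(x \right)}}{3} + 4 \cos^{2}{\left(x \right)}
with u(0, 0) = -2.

Substitute the ansatz u = A y^{2} + B y^{4} + C \sin{\left(x \right)} + D \cos{\left(y \right)} into the left-hand side.
Derivatives of the ansatz:
  u_x = C \cos{\left(x \right)}
  u_y = 2 A y + 4 B y^{3} - D \sin{\left(y \right)}
Term by term:
  (u_x)² = C^{2} \cos^{2}{\left(x \right)}
  2/3·u_x·u_y = \frac{4 A C y \cos{\left(x \right)}}{3} + \frac{8 B C y^{3} \cos{\left(x \right)}}{3} - \frac{2 C D \sin{\left(y \right)} \cos{\left(x \right)}}{3}
  2/3·(u_y)² = \frac{8 A^{2} y^{2}}{3} + \frac{32 A B y^{4}}{3} - \frac{8 A D y \sin{\left(y \right)}}{3} + \frac{32 B^{2} y^{6}}{3} - \frac{16 B D y^{3} \sin{\left(y \right)}}{3} + \frac{2 D^{2} \sin^{2}{\left(y \right)}}{3}
So the left-hand side equals
  \frac{8 A^{2} y^{2}}{3} + \frac{32 A B y^{4}}{3} + \frac{4 A C y \cos{\left(x \right)}}{3} - \frac{8 A D y \sin{\left(y \right)}}{3} + \frac{32 B^{2} y^{6}}{3} + \frac{8 B C y^{3} \cos{\left(x \right)}}{3} - \frac{16 B D y^{3} \sin{\left(y \right)}}{3} + C^{2} \cos^{2}{\left(x \right)} - \frac{2 C D \sin{\left(y \right)} \cos{\left(x \right)}}{3} + \frac{2 D^{2} \sin^{2}{\left(y \right)}}{3}
This must equal f(x, y) identically; expanded, f = \frac{128 y^{6}}{3} - \frac{64 y^{4}}{3} - \frac{64 y^{3} \sin{\left(y \right)}}{3} - \frac{32 y^{3} \cos{\left(x \right)}}{3} + \frac{8 y^{2}}{3} + \frac{16 y \sin{\left(y \right)}}{3} + \frac{8 y \cos{\left(x \right)}}{3} + \frac{8 \sin^{2}{\left(y \right)}}{3} + \frac{8 \sin{\left(y \right)} \cos{\left(x \right)}}{3} + 4 \cos^{2}{\left(x \right)}.
Matching coefficients of the independent functions:
  [y^{2}]:  \frac{8 A^{2}}{3} = \frac{8}{3}
  [y^{4}]:  \frac{32 A B}{3} = - \frac{64}{3}
  [y^{6}]:  \frac{32 B^{2}}{3} = \frac{128}{3}
  [y \sin{\left(y \right)}]:  - \frac{8 A D}{3} = \frac{16}{3}
  [y \cos{\left(x \right)}]:  \frac{4 A C}{3} = \frac{8}{3}
  [y^{3} \sin{\left(y \right)}]:  - \frac{16 B D}{3} = - \frac{64}{3}
  [y^{3} \cos{\left(x \right)}]:  \frac{8 B C}{3} = - \frac{32}{3}
  [\sin{\left(y \right)} \cos{\left(x \right)}]:  - \frac{2 C D}{3} = \frac{8}{3}
  [\sin^{2}{\left(y \right)}]:  \frac{2 D^{2}}{3} = \frac{8}{3}
  [\cos^{2}{\left(x \right)}]:  C^{2} = 4
These equations allow (A, B, C, D) = (-1, 2, -2, 2) or (1, -2, 2, -2).
Impose the point condition(s):
  u(0, 0) = -2  ⟹  D = -2
Only A = 1, B = -2, C = 2, D = -2 satisfies everything.
Hence u(x, y) = - 2 y^{4} + y^{2} + 2 \sin{\left(x \right)} - 2 \cos{\left(y \right)}.

Answer: u(x, y) = - 2 y^{4} + y^{2} + 2 \sin{\left(x \right)} - 2 \cos{\left(y \right)}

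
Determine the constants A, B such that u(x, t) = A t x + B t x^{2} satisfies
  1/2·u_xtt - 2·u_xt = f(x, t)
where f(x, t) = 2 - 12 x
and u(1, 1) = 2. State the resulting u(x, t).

Substitute the ansatz u = A t x + B t x^{2} into the left-hand side.
Derivatives of the ansatz:
  u_xtt = 0
  u_xt = A + 2 B x
Term by term:
  1/2·u_xtt = 0
  -2·u_xt = - 2 A - 4 B x
So the left-hand side equals
  - 2 A - 4 B x
This must equal f(x, t) = 2 - 12 x identically.
Matching coefficients of the independent functions:
  [constant term]:  - 2 A = 2
  [x]:  - 4 B = -12
Solving: A = -1, B = 3.
Check against the point condition:
  u(1, 1) = 2  ⟹  A + B = 2  ✓
Hence u(x, t) = 3 t x^{2} - t x.

Answer: u(x, t) = 3 t x^{2} - t x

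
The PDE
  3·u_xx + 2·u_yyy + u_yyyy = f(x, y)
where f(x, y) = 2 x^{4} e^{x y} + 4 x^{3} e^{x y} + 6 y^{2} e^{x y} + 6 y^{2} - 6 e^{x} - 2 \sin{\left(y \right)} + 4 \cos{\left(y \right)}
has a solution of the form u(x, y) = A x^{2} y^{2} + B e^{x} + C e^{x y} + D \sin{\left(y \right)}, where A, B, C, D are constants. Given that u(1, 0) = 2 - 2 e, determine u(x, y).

Answer: u(x, y) = x^{2} y^{2} - 2 e^{x} + 2 e^{x y} - 2 \sin{\left(y \right)}

Derivation:
Substitute the ansatz u = A x^{2} y^{2} + B e^{x} + C e^{x y} + D \sin{\left(y \right)} into the left-hand side.
Derivatives of the ansatz:
  u_xx = 2 A y^{2} + B e^{x} + C y^{2} e^{x y}
  u_yyy = C x^{3} e^{x y} - D \cos{\left(y \right)}
  u_yyyy = C x^{4} e^{x y} + D \sin{\left(y \right)}
Term by term:
  3·u_xx = 6 A y^{2} + 3 B e^{x} + 3 C y^{2} e^{x y}
  2·u_yyy = 2 C x^{3} e^{x y} - 2 D \cos{\left(y \right)}
  u_yyyy = C x^{4} e^{x y} + D \sin{\left(y \right)}
So the left-hand side equals
  6 A y^{2} + 3 B e^{x} + C x^{4} e^{x y} + 2 C x^{3} e^{x y} + 3 C y^{2} e^{x y} + D \sin{\left(y \right)} - 2 D \cos{\left(y \right)}
This must equal f(x, y) = 2 x^{4} e^{x y} + 4 x^{3} e^{x y} + 6 y^{2} e^{x y} + 6 y^{2} - 6 e^{x} - 2 \sin{\left(y \right)} + 4 \cos{\left(y \right)} identically.
Matching coefficients of the independent functions:
  [y^{2}]:  6 A = 6
  [x^{3} e^{x y}]:  2 C = 4
  [x^{4} e^{x y}]:  C = 2
  [y^{2} e^{x y}]:  3 C = 6
  [e^{x}]:  3 B = -6
  [\sin{\left(y \right)}]:  D = -2
  [\cos{\left(y \right)}]:  - 2 D = 4
Solving: A = 1, B = -2, C = 2, D = -2.
Check against the point condition:
  u(1, 0) = 2 - 2 e  ⟹  e B + C = 2 - 2 e  ✓
Hence u(x, y) = x^{2} y^{2} - 2 e^{x} + 2 e^{x y} - 2 \sin{\left(y \right)}.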